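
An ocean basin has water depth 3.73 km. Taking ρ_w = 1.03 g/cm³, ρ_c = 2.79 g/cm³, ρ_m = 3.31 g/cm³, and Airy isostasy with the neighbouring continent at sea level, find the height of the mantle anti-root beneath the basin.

12.6 km

Equating mass per unit area of the two columns: replacing crust with seawater at the top is compensated by replacing crust with mantle at the base: d (ρ_c − ρ_w) = a (ρ_m − ρ_c).
a = d (ρ_c − ρ_w)/(ρ_m − ρ_c) = 3.73 km × 1.76/0.52 = 12.6 km.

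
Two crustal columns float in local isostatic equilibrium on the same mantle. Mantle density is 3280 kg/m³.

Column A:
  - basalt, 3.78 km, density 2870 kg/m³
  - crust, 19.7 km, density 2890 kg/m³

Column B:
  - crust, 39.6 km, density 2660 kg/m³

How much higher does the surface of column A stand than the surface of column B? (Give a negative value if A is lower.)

−4.67 km

For any compensation level in the mantle, the mantle terms cancel and isostasy reduces to e = (Σt_A − Σt_B) − (Σ(ρt)_A − Σ(ρt)_B) / ρ_m.
Σt_A = 23.48 km; Σt_B = 39.6 km; Σ(ρt)_A = 67781.6; Σ(ρt)_B = 105336 (in km·kg/m³).
e = (23.48 − 39.6) − (67781.6 − 105336) / 3280 = −4.67 km.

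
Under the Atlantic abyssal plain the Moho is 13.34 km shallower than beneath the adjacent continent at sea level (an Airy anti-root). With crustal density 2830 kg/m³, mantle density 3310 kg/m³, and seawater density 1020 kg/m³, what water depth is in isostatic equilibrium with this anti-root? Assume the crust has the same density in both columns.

3.54 km

Replacing a thickness d of crust by seawater at the top must be balanced by replacing crust with mantle at the base: d (ρ_c − ρ_w) = a (ρ_m − ρ_c).
d = a (ρ_m − ρ_c)/(ρ_c − ρ_w) = 13.34 km × 480/1810 = 3.54 km.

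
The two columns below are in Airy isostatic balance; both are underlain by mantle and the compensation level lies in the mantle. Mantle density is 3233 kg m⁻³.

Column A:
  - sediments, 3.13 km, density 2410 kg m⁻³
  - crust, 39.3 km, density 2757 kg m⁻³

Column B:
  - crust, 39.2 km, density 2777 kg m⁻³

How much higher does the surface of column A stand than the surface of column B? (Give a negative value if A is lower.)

For any compensation level in the mantle, the mantle terms cancel and isostasy reduces to e = (Σt_A − Σt_B) − (Σ(ρt)_A − Σ(ρt)_B) / ρ_m.
Σt_A = 42.43 km; Σt_B = 39.2 km; Σ(ρt)_A = 115893.4; Σ(ρt)_B = 108858.4 (in km·kg m⁻³).
e = (42.43 − 39.2) − (115893.4 − 108858.4) / 3233 = 1.05 km.

1.05 km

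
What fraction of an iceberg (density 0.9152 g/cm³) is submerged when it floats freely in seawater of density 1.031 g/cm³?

88.8%

Submerged fraction = ρ_obj/ρ_fluid = 0.9152/1.031 = 88.8%.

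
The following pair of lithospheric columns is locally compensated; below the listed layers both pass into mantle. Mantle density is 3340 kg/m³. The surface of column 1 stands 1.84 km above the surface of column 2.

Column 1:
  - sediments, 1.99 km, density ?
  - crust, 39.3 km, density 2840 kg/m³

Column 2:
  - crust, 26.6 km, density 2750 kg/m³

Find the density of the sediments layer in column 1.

2240 kg/m³

Take the compensation level at the base of the deeper column (depth z_c below the surface of column 1) and equate Σ ρ_i t_i down to z_c; mantle fills any gap and the z_c terms cancel.
Column 1: 1.99×ρ + 39.3×2840 + (z_c − 41.29)×3340
Column 2: 1.84×0 + 26.6×2750 + (z_c − 1.84 − 26.6)×3340
The z_c×3340 term appears on both sides and cancels. Collect the known terms of each column as K = Σ(ρt)_known − 3340 × (depth of known layers): K_1 = 111612 − 3340×41.29 = −26296.6; K_2 = 73150 − 3340×(1.84 + 26.6) = −21839.6.
Balance: K_1 + 1.99×ρ = K_2, so ρ = (K_2 − K_1)/1.99 = 4457/1.99 = 2240 kg/m³.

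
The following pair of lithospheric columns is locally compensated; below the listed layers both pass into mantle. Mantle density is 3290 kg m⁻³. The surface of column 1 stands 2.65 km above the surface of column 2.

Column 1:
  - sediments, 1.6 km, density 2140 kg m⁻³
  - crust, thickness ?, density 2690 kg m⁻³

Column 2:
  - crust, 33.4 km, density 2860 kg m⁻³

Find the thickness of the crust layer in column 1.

35.4 km

Take the compensation level at the base of the deeper column (depth z_c below the surface of column 1) and equate Σ ρ_i t_i down to z_c; mantle fills any gap and the z_c terms cancel.
Column 1: 1.6×2140 + x×2690 + (z_c − 1.6 − x)×3290
Column 2: 2.65×0 + 33.4×2860 + (z_c − 2.65 − 33.4)×3290
The z_c×3290 term appears on both sides and cancels. Collect the known terms of each column as K = Σ(ρt)_known − 3290 × (depth of known layers): K_1 = 3424 − 3290×1.6 = −1840; K_2 = 95524 − 3290×(2.65 + 33.4) = −23080.5.
Balance: K_1 − x×(3290 − 2690) = K_2, so x = (K_1 − K_2)/(3290 − 2690) = 21240.5/600 = 35.4 km.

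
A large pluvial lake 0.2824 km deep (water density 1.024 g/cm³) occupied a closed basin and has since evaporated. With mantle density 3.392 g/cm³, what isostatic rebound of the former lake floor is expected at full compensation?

0.0853 km

u = d ρ_w/ρ_m = 0.2824 km × 1.024/3.392 = 0.0853 km.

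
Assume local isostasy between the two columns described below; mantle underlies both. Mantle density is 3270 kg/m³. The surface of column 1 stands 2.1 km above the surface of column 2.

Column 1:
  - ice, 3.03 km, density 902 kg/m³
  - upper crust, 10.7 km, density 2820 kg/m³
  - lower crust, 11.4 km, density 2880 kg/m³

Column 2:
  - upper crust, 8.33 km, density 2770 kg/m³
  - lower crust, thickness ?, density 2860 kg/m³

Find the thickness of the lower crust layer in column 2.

13.2 km

Take the compensation level at the base of the deeper column (depth z_c below the surface of column 1) and equate Σ ρ_i t_i down to z_c; mantle fills any gap and the z_c terms cancel.
Column 1: 3.03×902 + 10.7×2820 + 11.4×2880 + (z_c − 25.13)×3270
Column 2: 2.1×0 + 8.33×2770 + x×2860 + (z_c − 2.1 − 8.33 − x)×3270
The z_c×3270 term appears on both sides and cancels. Collect the known terms of each column as K = Σ(ρt)_known − 3270 × (depth of known layers): K_1 = 65739.06 − 3270×25.13 = −16436.04; K_2 = 23074.1 − 3270×(2.1 + 8.33) = −11032.
Balance: K_1 = K_2 − x×(3270 − 2860), so x = (K_2 − K_1)/(3270 − 2860) = 5404.04/410 = 13.2 km.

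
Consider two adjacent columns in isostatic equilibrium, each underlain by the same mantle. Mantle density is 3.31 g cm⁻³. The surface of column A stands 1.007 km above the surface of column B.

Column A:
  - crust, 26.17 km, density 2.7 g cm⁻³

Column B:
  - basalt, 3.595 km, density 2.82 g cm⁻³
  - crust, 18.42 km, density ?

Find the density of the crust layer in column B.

Take the compensation level at the base of the deeper column (depth z_c below the surface of column A) and equate Σ ρ_i t_i down to z_c; mantle fills any gap and the z_c terms cancel.
Column A: 26.17×2.7 + (z_c − 26.17)×3.31
Column B: 1.007×0 + 3.595×2.82 + 18.42×ρ + (z_c − 1.007 − 22.015)×3.31
The z_c×3.31 term appears on both sides and cancels. Collect the known terms of each column as K = Σ(ρt)_known − 3.31 × (depth of known layers): K_A = 70.659 − 3.31×26.17 = −15.9637; K_B = 10.1379 − 3.31×(1.007 + 22.015) = −66.06492.
Balance: K_A = K_B + 18.42×ρ, so ρ = (K_A − K_B)/18.42 = 50.1012/18.42 = 2.72 g cm⁻³.

2.72 g cm⁻³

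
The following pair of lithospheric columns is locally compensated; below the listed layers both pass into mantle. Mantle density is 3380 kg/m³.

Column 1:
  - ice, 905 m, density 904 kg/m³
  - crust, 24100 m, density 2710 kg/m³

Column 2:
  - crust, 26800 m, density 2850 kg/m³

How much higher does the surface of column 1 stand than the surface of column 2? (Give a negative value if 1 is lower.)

1240 m

For any compensation level in the mantle, the mantle terms cancel and isostasy reduces to e = (Σt_1 − Σt_2) − (Σ(ρt)_1 − Σ(ρt)_2) / ρ_m.
Σt_1 = 25005 m; Σt_2 = 26800 m; Σ(ρt)_1 = 66129120; Σ(ρt)_2 = 76380000 (in m·kg/m³).
e = (25005 − 26800) − (66129120 − 76380000) / 3380 = 1240 m.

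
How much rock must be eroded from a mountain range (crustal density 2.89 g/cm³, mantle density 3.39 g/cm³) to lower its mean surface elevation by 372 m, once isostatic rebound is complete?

2520 m

Net drop Δ = e − u = e − e ρ_c/ρ_m = e (ρ_m − ρ_c)/ρ_m.
e = Δ ρ_m/(ρ_m − ρ_c) = 372 m × 3.39/0.5 = 2520 m.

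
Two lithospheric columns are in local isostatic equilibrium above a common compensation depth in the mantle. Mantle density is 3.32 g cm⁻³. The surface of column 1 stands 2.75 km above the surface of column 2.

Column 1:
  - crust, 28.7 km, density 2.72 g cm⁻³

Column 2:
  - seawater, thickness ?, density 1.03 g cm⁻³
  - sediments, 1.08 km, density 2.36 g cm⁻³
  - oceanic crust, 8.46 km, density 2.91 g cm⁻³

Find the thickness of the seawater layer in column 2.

Take the compensation level at the base of the deeper column (depth z_c below the surface of column 1) and equate Σ ρ_i t_i down to z_c; mantle fills any gap and the z_c terms cancel.
Column 1: 28.7×2.72 + (z_c − 28.7)×3.32
Column 2: 2.75×0 + x×1.03 + 1.08×2.36 + 8.46×2.91 + (z_c − 2.75 − 9.54 − x)×3.32
The z_c×3.32 term appears on both sides and cancels. Collect the known terms of each column as K = Σ(ρt)_known − 3.32 × (depth of known layers): K_1 = 78.064 − 3.32×28.7 = −17.22; K_2 = 27.1674 − 3.32×(2.75 + 9.54) = −13.6354.
Balance: K_1 = K_2 − x×(3.32 − 1.03), so x = (K_2 − K_1)/(3.32 − 1.03) = 3.5846/2.29 = 1.57 km.

1.57 km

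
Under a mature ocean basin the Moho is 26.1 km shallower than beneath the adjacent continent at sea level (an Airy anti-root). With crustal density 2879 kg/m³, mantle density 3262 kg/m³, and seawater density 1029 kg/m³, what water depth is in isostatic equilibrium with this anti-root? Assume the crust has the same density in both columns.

5.4 km

Replacing a thickness d of crust by seawater at the top must be balanced by replacing crust with mantle at the base: d (ρ_c − ρ_w) = a (ρ_m − ρ_c).
d = a (ρ_m − ρ_c)/(ρ_c − ρ_w) = 26.1 km × 383/1850 = 5.4 km.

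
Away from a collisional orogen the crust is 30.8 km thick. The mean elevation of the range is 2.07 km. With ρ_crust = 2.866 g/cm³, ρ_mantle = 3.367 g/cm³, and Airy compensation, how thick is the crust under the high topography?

Root depth r = h ρ_c / (ρ_m − ρ_c) = 2.07 km × 2.866 / 0.501 = 11.84 km.
Total thickness = T + h + r = 30.8 km + 2.07 km + 11.84 km = 44.7 km.

44.7 km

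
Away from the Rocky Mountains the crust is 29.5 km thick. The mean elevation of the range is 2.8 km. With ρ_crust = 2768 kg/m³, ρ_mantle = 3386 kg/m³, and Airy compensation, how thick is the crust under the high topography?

Root depth r = h ρ_c / (ρ_m − ρ_c) = 2.8 km × 2768 / 618 = 12.54 km.
Total thickness = T + h + r = 29.5 km + 2.8 km + 12.54 km = 44.8 km.

44.8 km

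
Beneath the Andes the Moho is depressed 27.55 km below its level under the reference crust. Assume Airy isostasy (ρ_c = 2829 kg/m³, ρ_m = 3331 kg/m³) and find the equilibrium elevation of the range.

4.89 km

Balancing pressure at the compensation depth: ρ_c h = (ρ_m − ρ_c) r.
h = r (ρ_m − ρ_c) / ρ_c = 27.55 km × (3331 − 2829) / 2829 = 4.89 km.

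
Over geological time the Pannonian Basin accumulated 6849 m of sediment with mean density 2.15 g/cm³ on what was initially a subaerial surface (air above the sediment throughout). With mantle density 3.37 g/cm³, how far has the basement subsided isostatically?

Subaerial load: s = t ρ_sed / ρ_m = 6849 m × 2.15/3.37 = 4370 m.

4370 m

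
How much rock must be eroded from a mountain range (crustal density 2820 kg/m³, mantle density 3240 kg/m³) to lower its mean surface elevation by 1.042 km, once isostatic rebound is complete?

Net drop Δ = e − u = e − e ρ_c/ρ_m = e (ρ_m − ρ_c)/ρ_m.
e = Δ ρ_m/(ρ_m − ρ_c) = 1.042 km × 3240/420 = 8.04 km.

8.04 km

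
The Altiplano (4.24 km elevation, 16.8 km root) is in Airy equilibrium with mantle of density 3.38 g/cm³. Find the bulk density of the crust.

ρ_c h = (ρ_m − ρ_c) r → ρ_c (h + r) = ρ_m r → ρ_c = ρ_m r / (h + r).
ρ_c = 3.38 × 16.8 km / (4.24 km + 16.8 km) = 2.7 g/cm³.

2.7 g/cm³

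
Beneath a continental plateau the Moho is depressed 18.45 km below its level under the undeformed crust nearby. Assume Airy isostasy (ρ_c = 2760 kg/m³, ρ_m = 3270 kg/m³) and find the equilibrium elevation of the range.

For local isostatic compensation: ρ_c h = (ρ_m − ρ_c) r.
h = r (ρ_m − ρ_c) / ρ_c = 18.45 km × (3270 − 2760) / 2760 = 3.41 km.

3.41 km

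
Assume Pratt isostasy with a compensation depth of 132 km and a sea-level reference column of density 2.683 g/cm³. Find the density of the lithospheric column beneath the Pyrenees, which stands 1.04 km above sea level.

2.66 g/cm³

Pratt balance: ρ_ref D = ρ (D + h).
ρ = ρ_ref D/(D + h) = 2.683 × 132 km/(132 km + 1.04 km) = 2.66 g/cm³.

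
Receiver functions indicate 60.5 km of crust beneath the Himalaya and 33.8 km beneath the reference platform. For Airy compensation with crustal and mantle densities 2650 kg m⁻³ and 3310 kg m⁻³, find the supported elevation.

Excess crust Δ = 60.5 km − 33.8 km = 26.7 km, split between elevation h and root r with h + r = Δ.
Airy balance ρ_c h = (ρ_m − ρ_c) r gives r = h ρ_c/(ρ_m − ρ_c), so h (1 + ρ_c/(ρ_m − ρ_c)) = Δ, i.e. h = Δ (ρ_m − ρ_c)/ρ_m.
h = 26.7 km × 660/3310 = 5.32 km.

5.32 km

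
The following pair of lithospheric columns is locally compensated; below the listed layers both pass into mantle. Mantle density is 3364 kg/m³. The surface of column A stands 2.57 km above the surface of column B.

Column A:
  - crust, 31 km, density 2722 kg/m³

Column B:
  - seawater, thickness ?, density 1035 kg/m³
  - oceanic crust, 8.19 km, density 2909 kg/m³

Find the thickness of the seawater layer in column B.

3.23 km

Take the compensation level at the base of the deeper column (depth z_c below the surface of column A) and equate Σ ρ_i t_i down to z_c; mantle fills any gap and the z_c terms cancel.
Column A: 31×2722 + (z_c − 31)×3364
Column B: 2.57×0 + x×1035 + 8.19×2909 + (z_c − 2.57 − 8.19 − x)×3364
The z_c×3364 term appears on both sides and cancels. Collect the known terms of each column as K = Σ(ρt)_known − 3364 × (depth of known layers): K_A = 84382 − 3364×31 = −19902; K_B = 23824.71 − 3364×(2.57 + 8.19) = −12371.93.
Balance: K_A = K_B − x×(3364 − 1035), so x = (K_B − K_A)/(3364 − 1035) = 7530.07/2329 = 3.23 km.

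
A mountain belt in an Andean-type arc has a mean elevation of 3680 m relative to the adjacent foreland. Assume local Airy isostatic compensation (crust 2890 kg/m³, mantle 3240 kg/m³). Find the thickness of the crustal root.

By Archimedes' principle applied to the lithosphere: the weight of the topography is balanced by the buoyancy of the root, ρ_c h = (ρ_m − ρ_c) r.
r = h · ρ_c / (ρ_m − ρ_c) = 3680 m × 2890 / (3240 − 2890) = 30400 m.

30400 m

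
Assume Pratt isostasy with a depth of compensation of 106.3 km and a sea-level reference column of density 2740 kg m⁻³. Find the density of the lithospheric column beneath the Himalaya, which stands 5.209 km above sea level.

Pratt balance: ρ_ref D = ρ (D + h).
ρ = ρ_ref D/(D + h) = 2740 × 106.3 km/(106.3 km + 5.209 km) = 2610 kg m⁻³.

2610 kg m⁻³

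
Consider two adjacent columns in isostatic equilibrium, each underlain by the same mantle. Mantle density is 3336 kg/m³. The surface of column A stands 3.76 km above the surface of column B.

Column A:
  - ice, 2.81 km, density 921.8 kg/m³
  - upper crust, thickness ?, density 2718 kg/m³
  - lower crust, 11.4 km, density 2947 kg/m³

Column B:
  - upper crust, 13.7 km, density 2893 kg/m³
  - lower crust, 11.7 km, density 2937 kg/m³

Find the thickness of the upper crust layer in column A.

19.5 km

Take the compensation level at the base of the deeper column (depth z_c below the surface of column A) and equate Σ ρ_i t_i down to z_c; mantle fills any gap and the z_c terms cancel.
Column A: 2.81×921.8 + x×2718 + 11.4×2947 + (z_c − 14.21 − x)×3336
Column B: 3.76×0 + 13.7×2893 + 11.7×2937 + (z_c − 3.76 − 25.4)×3336
The z_c×3336 term appears on both sides and cancels. Collect the known terms of each column as K = Σ(ρt)_known − 3336 × (depth of known layers): K_A = 36186.058 − 3336×14.21 = −11218.502; K_B = 73997 − 3336×(3.76 + 25.4) = −23280.76.
Balance: K_A − x×(3336 − 2718) = K_B, so x = (K_A − K_B)/(3336 − 2718) = 12062.3/618 = 19.5 km.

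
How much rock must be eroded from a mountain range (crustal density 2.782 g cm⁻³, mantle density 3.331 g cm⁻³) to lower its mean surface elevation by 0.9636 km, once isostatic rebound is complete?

Net drop Δ = e − u = e − e ρ_c/ρ_m = e (ρ_m − ρ_c)/ρ_m.
e = Δ ρ_m/(ρ_m − ρ_c) = 0.9636 km × 3.331/0.549 = 5.85 km.

5.85 km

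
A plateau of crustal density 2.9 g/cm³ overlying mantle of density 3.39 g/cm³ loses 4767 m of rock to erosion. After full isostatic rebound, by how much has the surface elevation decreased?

689 m

Rebound u = e ρ_c/ρ_m = 4767 m × 2.9/3.39 = 4078 m.
Net surface drop = e − u = 4767 m − 4078 m = e (ρ_m − ρ_c)/ρ_m = 689 m.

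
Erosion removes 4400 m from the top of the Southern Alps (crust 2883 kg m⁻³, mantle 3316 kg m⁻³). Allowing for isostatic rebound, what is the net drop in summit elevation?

Rebound u = e ρ_c/ρ_m = 4400 m × 2883/3316 = 3825 m.
Net surface drop = e − u = 4400 m − 3825 m = e (ρ_m − ρ_c)/ρ_m = 575 m.

575 m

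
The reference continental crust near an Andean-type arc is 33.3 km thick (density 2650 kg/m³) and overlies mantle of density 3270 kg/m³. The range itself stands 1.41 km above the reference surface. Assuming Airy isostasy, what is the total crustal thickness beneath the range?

Root depth r = h ρ_c / (ρ_m − ρ_c) = 1.41 km × 2650 / 620 = 6.027 km.
Total thickness = T + h + r = 33.3 km + 1.41 km + 6.027 km = 40.7 km.

40.7 km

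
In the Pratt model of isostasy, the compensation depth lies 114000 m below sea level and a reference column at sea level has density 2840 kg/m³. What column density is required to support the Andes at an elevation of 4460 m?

Pratt balance: ρ_ref D = ρ (D + h).
ρ = ρ_ref D/(D + h) = 2840 × 114000 m/(114000 m + 4460 m) = 2730 kg/m³.

2730 kg/m³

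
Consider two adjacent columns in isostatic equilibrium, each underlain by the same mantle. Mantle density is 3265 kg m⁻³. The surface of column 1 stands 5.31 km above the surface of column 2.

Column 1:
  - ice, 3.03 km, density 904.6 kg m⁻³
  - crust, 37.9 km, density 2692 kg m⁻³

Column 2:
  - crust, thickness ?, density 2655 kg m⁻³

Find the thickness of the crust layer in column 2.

Take the compensation level at the base of the deeper column (depth z_c below the surface of column 1) and equate Σ ρ_i t_i down to z_c; mantle fills any gap and the z_c terms cancel.
Column 1: 3.03×904.6 + 37.9×2692 + (z_c − 40.93)×3265
Column 2: 5.31×0 + x×2655 + (z_c − 5.31 − 0 − x)×3265
The z_c×3265 term appears on both sides and cancels. Collect the known terms of each column as K = Σ(ρt)_known − 3265 × (depth of known layers): K_1 = 104767.738 − 3265×40.93 = −28868.712; K_2 = 0 − 3265×(5.31 + 0) = −17337.15.
Balance: K_1 = K_2 − x×(3265 − 2655), so x = (K_2 − K_1)/(3265 − 2655) = 11531.6/610 = 18.9 km.

18.9 km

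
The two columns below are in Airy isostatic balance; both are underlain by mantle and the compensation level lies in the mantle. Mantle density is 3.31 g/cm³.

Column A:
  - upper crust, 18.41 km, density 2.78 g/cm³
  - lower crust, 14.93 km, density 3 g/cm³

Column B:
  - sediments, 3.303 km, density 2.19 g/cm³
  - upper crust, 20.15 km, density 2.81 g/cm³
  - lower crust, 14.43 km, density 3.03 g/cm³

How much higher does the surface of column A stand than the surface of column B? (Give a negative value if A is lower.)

−1.04 km

For any compensation level in the mantle, the mantle terms cancel and isostasy reduces to e = (Σt_A − Σt_B) − (Σ(ρt)_A − Σ(ρt)_B) / ρ_m.
Σt_A = 33.34 km; Σt_B = 37.883 km; Σ(ρt)_A = 95.9698; Σ(ρt)_B = 107.57797 (in km·g/cm³).
e = (33.34 − 37.883) − (95.9698 − 107.57797) / 3.31 = −1.04 km.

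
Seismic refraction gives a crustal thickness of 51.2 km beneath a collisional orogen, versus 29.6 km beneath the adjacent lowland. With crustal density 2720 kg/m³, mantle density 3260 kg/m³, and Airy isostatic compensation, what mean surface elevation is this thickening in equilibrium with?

Excess crust Δ = 51.2 km − 29.6 km = 21.6 km, split between elevation h and root r with h + r = Δ.
Airy balance ρ_c h = (ρ_m − ρ_c) r gives r = h ρ_c/(ρ_m − ρ_c), so h (1 + ρ_c/(ρ_m − ρ_c)) = Δ, i.e. h = Δ (ρ_m − ρ_c)/ρ_m.
h = 21.6 km × 540/3260 = 3.58 km.

3.58 km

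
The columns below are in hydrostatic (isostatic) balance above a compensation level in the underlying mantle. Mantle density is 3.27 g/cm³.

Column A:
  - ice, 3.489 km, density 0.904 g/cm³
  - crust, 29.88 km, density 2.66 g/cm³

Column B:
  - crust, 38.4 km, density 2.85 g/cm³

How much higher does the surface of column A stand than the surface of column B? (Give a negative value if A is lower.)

3.17 km

For any compensation level in the mantle, the mantle terms cancel and isostasy reduces to e = (Σt_A − Σt_B) − (Σ(ρt)_A − Σ(ρt)_B) / ρ_m.
Σt_A = 33.369 km; Σt_B = 38.4 km; Σ(ρt)_A = 82.634856; Σ(ρt)_B = 109.44 (in km·g/cm³).
e = (33.369 − 38.4) − (82.634856 − 109.44) / 3.27 = 3.17 km.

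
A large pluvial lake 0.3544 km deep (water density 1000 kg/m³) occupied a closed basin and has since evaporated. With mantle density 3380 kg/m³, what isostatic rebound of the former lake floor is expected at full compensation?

0.105 km

u = d ρ_w/ρ_m = 0.3544 km × 1000/3380 = 0.105 km.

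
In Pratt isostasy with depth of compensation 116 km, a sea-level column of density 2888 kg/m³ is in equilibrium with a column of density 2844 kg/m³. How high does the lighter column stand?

ρ_ref D = ρ (D + h) → h = D (ρ_ref − ρ)/ρ.
h = 116 km × (2888 − 2844)/2844 = 1.79 km.

1.79 km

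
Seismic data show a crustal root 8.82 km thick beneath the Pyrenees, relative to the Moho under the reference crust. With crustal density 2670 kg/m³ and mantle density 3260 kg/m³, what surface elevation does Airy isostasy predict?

Equating mass per unit area of the two columns: ρ_c h = (ρ_m − ρ_c) r.
h = r (ρ_m − ρ_c) / ρ_c = 8.82 km × (3260 − 2670) / 2670 = 1.95 km.

1.95 km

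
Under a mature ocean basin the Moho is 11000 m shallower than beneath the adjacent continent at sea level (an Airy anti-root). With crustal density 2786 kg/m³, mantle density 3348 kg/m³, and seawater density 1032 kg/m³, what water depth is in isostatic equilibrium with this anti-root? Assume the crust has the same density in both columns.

3520 m

Replacing a thickness d of crust by seawater at the top must be balanced by replacing crust with mantle at the base: d (ρ_c − ρ_w) = a (ρ_m − ρ_c).
d = a (ρ_m − ρ_c)/(ρ_c − ρ_w) = 11000 m × 562/1754 = 3520 m.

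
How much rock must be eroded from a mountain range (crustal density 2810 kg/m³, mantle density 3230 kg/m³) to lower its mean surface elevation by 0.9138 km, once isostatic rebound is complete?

7.03 km

Net drop Δ = e − u = e − e ρ_c/ρ_m = e (ρ_m − ρ_c)/ρ_m.
e = Δ ρ_m/(ρ_m − ρ_c) = 0.9138 km × 3230/420 = 7.03 km.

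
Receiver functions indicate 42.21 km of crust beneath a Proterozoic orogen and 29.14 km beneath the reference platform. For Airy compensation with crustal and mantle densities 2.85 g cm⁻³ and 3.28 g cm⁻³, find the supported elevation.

Excess crust Δ = 42.21 km − 29.14 km = 13.07 km, split between elevation h and root r with h + r = Δ.
Airy balance ρ_c h = (ρ_m − ρ_c) r gives r = h ρ_c/(ρ_m − ρ_c), so h (1 + ρ_c/(ρ_m − ρ_c)) = Δ, i.e. h = Δ (ρ_m − ρ_c)/ρ_m.
h = 13.07 km × 0.43/3.28 = 1.71 km.

1.71 km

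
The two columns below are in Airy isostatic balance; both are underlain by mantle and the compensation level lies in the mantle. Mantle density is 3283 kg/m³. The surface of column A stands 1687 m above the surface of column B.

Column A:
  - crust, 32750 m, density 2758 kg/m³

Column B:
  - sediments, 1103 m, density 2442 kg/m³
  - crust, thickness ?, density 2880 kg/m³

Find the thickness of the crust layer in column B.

26600 m

Take the compensation level at the base of the deeper column (depth z_c below the surface of column A) and equate Σ ρ_i t_i down to z_c; mantle fills any gap and the z_c terms cancel.
Column A: 32750×2758 + (z_c − 32750)×3283
Column B: 1687×0 + 1103×2442 + x×2880 + (z_c − 1687 − 1103 − x)×3283
The z_c×3283 term appears on both sides and cancels. Collect the known terms of each column as K = Σ(ρt)_known − 3283 × (depth of known layers): K_A = 90324500 − 3283×32750 = −17193750; K_B = 2693526 − 3283×(1687 + 1103) = −6466044.
Balance: K_A = K_B − x×(3283 − 2880), so x = (K_B − K_A)/(3283 − 2880) = 10727700/403 = 26600 m.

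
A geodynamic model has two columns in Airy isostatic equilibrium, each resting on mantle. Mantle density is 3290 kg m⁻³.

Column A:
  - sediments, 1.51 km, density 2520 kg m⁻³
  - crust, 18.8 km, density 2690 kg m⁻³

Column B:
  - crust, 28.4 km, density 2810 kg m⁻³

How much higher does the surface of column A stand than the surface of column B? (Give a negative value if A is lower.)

For any compensation level in the mantle, the mantle terms cancel and isostasy reduces to e = (Σt_A − Σt_B) − (Σ(ρt)_A − Σ(ρt)_B) / ρ_m.
Σt_A = 20.31 km; Σt_B = 28.4 km; Σ(ρt)_A = 54377.2; Σ(ρt)_B = 79804 (in km·kg m⁻³).
e = (20.31 − 28.4) − (54377.2 − 79804) / 3290 = −0.361 km.

−0.361 km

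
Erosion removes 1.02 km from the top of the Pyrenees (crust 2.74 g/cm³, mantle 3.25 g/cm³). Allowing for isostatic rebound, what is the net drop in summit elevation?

Rebound u = e ρ_c/ρ_m = 1.02 km × 2.74/3.25 = 0.8599 km.
Net surface drop = e − u = 1.02 km − 0.8599 km = e (ρ_m − ρ_c)/ρ_m = 0.16 km.

0.16 km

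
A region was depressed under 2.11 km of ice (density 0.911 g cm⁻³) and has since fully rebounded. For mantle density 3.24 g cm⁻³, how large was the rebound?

0.593 km

Removing the load lets mantle flow back in; uplift u satisfies ρ_ice t = ρ_m u.
u = t ρ_ice/ρ_m = 2.11 km × 0.911/3.24 = 0.593 km.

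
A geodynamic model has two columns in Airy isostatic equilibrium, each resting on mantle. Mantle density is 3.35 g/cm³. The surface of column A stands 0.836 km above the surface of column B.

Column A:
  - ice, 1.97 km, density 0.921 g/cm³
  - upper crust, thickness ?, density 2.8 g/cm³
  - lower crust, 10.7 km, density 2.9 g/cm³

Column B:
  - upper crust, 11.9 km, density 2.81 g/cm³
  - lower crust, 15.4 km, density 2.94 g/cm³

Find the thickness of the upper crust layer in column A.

Take the compensation level at the base of the deeper column (depth z_c below the surface of column A) and equate Σ ρ_i t_i down to z_c; mantle fills any gap and the z_c terms cancel.
Column A: 1.97×0.921 + x×2.8 + 10.7×2.9 + (z_c − 12.67 − x)×3.35
Column B: 0.836×0 + 11.9×2.81 + 15.4×2.94 + (z_c − 0.836 − 27.3)×3.35
The z_c×3.35 term appears on both sides and cancels. Collect the known terms of each column as K = Σ(ρt)_known − 3.35 × (depth of known layers): K_A = 32.84437 − 3.35×12.67 = −9.60013; K_B = 78.715 − 3.35×(0.836 + 27.3) = −15.5406.
Balance: K_A − x×(3.35 − 2.8) = K_B, so x = (K_A − K_B)/(3.35 − 2.8) = 5.94047/0.55 = 10.8 km.

10.8 km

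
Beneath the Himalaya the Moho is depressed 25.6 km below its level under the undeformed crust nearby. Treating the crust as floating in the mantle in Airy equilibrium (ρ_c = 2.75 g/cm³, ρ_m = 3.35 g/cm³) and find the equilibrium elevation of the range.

5.59 km

In Airy isostatic equilibrium: ρ_c h = (ρ_m − ρ_c) r.
h = r (ρ_m − ρ_c) / ρ_c = 25.6 km × (3.35 − 2.75) / 2.75 = 5.59 km.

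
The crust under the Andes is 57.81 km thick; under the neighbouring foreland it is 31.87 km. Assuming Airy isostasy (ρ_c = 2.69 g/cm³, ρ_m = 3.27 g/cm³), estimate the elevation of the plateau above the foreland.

4.6 km

Excess crust Δ = 57.81 km − 31.87 km = 25.94 km, split between elevation h and root r with h + r = Δ.
Airy balance ρ_c h = (ρ_m − ρ_c) r gives r = h ρ_c/(ρ_m − ρ_c), so h (1 + ρ_c/(ρ_m − ρ_c)) = Δ, i.e. h = Δ (ρ_m − ρ_c)/ρ_m.
h = 25.94 km × 0.58/3.27 = 4.6 km.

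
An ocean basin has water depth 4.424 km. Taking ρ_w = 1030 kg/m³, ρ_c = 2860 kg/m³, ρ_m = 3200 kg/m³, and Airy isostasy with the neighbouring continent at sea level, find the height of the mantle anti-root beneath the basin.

23.8 km

For local isostatic compensation: replacing crust with seawater at the top is compensated by replacing crust with mantle at the base: d (ρ_c − ρ_w) = a (ρ_m − ρ_c).
a = d (ρ_c − ρ_w)/(ρ_m − ρ_c) = 4.424 km × 1830/340 = 23.8 km.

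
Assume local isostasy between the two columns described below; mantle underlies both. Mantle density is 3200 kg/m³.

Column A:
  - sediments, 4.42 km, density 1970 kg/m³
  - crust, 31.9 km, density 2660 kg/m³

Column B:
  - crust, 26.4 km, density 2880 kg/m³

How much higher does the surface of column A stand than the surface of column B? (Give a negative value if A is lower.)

For any compensation level in the mantle, the mantle terms cancel and isostasy reduces to e = (Σt_A − Σt_B) − (Σ(ρt)_A − Σ(ρt)_B) / ρ_m.
Σt_A = 36.32 km; Σt_B = 26.4 km; Σ(ρt)_A = 93561.4; Σ(ρt)_B = 76032 (in km·kg/m³).
e = (36.32 − 26.4) − (93561.4 − 76032) / 3200 = 4.44 km.

4.44 km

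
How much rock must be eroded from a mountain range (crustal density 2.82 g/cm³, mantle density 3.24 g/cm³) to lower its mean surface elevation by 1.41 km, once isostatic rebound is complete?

Net drop Δ = e − u = e − e ρ_c/ρ_m = e (ρ_m − ρ_c)/ρ_m.
e = Δ ρ_m/(ρ_m − ρ_c) = 1.41 km × 3.24/0.42 = 10.9 km.

10.9 km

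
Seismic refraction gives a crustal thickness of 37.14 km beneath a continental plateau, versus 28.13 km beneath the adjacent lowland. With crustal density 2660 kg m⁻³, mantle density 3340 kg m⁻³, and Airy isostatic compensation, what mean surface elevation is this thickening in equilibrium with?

Excess crust Δ = 37.14 km − 28.13 km = 9.01 km, split between elevation h and root r with h + r = Δ.
Airy balance ρ_c h = (ρ_m − ρ_c) r gives r = h ρ_c/(ρ_m − ρ_c), so h (1 + ρ_c/(ρ_m − ρ_c)) = Δ, i.e. h = Δ (ρ_m − ρ_c)/ρ_m.
h = 9.01 km × 680/3340 = 1.83 km.

1.83 km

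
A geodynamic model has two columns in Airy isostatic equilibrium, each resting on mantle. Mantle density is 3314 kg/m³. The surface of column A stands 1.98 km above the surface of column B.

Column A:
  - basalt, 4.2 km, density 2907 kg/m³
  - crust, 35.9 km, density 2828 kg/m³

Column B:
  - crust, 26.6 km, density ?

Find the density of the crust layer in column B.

2840 kg/m³

Take the compensation level at the base of the deeper column (depth z_c below the surface of column A) and equate Σ ρ_i t_i down to z_c; mantle fills any gap and the z_c terms cancel.
Column A: 4.2×2907 + 35.9×2828 + (z_c − 40.1)×3314
Column B: 1.98×0 + 26.6×ρ + (z_c − 1.98 − 26.6)×3314
The z_c×3314 term appears on both sides and cancels. Collect the known terms of each column as K = Σ(ρt)_known − 3314 × (depth of known layers): K_A = 113734.6 − 3314×40.1 = −19156.8; K_B = 0 − 3314×(1.98 + 26.6) = −94714.12.
Balance: K_A = K_B + 26.6×ρ, so ρ = (K_A − K_B)/26.6 = 75557.3/26.6 = 2840 kg/m³.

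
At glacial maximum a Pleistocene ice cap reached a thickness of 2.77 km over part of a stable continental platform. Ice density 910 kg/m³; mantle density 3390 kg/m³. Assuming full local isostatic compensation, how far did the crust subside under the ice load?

0.744 km

In Airy isostatic equilibrium: the ice load ρ_ice t is balanced by mantle displaced below, ρ_m s.
s = t ρ_ice / ρ_m = 2.77 km × 910/3390 = 0.744 km.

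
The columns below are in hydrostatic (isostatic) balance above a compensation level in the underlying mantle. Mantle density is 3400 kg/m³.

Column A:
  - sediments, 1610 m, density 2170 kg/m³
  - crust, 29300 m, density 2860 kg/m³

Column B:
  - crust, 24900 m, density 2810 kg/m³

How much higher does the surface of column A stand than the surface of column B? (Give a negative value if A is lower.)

915 m

For any compensation level in the mantle, the mantle terms cancel and isostasy reduces to e = (Σt_A − Σt_B) − (Σ(ρt)_A − Σ(ρt)_B) / ρ_m.
Σt_A = 30910 m; Σt_B = 24900 m; Σ(ρt)_A = 87291700; Σ(ρt)_B = 69969000 (in m·kg/m³).
e = (30910 − 24900) − (87291700 − 69969000) / 3400 = 915 m.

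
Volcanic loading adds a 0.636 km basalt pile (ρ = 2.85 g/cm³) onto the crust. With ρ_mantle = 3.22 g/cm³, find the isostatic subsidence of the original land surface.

Subaerial loading: s = t ρ_load / ρ_m.
s = 0.636 km × 2.85/3.22 = 0.563 km.

0.563 km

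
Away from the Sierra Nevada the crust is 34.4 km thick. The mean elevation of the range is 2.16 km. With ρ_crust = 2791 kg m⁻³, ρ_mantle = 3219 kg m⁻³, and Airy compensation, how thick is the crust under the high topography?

Root depth r = h ρ_c / (ρ_m − ρ_c) = 2.16 km × 2791 / 428 = 14.09 km.
Total thickness = T + h + r = 34.4 km + 2.16 km + 14.09 km = 50.6 km.

50.6 km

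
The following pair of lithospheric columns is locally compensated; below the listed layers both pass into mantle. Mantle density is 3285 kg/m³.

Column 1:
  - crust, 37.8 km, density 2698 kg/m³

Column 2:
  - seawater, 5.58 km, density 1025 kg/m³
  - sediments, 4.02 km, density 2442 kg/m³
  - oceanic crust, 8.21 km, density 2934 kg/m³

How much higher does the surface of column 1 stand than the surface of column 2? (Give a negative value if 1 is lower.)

1.01 km

For any compensation level in the mantle, the mantle terms cancel and isostasy reduces to e = (Σt_1 − Σt_2) − (Σ(ρt)_1 − Σ(ρt)_2) / ρ_m.
Σt_1 = 37.8 km; Σt_2 = 17.81 km; Σ(ρt)_1 = 101984.4; Σ(ρt)_2 = 39624.48 (in km·kg/m³).
e = (37.8 − 17.81) − (101984.4 − 39624.48) / 3285 = 1.01 km.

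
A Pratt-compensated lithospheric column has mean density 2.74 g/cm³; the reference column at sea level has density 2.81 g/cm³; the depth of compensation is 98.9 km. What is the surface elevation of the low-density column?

ρ_ref D = ρ (D + h) → h = D (ρ_ref − ρ)/ρ.
h = 98.9 km × (2.81 − 2.74)/2.74 = 2.53 km.

2.53 km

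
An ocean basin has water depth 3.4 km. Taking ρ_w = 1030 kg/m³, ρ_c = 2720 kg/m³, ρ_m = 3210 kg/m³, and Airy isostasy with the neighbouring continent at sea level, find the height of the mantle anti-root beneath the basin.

11.7 km

By Archimedes' principle applied to the lithosphere: replacing crust with seawater at the top is compensated by replacing crust with mantle at the base: d (ρ_c − ρ_w) = a (ρ_m − ρ_c).
a = d (ρ_c − ρ_w)/(ρ_m − ρ_c) = 3.4 km × 1690/490 = 11.7 km.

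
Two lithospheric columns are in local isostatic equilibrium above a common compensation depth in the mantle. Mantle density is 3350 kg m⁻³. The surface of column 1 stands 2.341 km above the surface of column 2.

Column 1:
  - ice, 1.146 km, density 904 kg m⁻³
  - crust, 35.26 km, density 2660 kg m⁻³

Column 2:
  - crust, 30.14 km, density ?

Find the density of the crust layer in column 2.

2710 kg m⁻³

Take the compensation level at the base of the deeper column (depth z_c below the surface of column 1) and equate Σ ρ_i t_i down to z_c; mantle fills any gap and the z_c terms cancel.
Column 1: 1.146×904 + 35.26×2660 + (z_c − 36.406)×3350
Column 2: 2.341×0 + 30.14×ρ + (z_c − 2.341 − 30.14)×3350
The z_c×3350 term appears on both sides and cancels. Collect the known terms of each column as K = Σ(ρt)_known − 3350 × (depth of known layers): K_1 = 94827.584 − 3350×36.406 = −27132.516; K_2 = 0 − 3350×(2.341 + 30.14) = −108811.35.
Balance: K_1 = K_2 + 30.14×ρ, so ρ = (K_1 − K_2)/30.14 = 81678.8/30.14 = 2710 kg m⁻³.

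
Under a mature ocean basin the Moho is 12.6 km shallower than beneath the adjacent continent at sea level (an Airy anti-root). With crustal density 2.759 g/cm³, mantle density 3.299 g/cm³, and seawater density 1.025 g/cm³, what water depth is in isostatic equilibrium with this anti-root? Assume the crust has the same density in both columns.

Replacing a thickness d of crust by seawater at the top must be balanced by replacing crust with mantle at the base: d (ρ_c − ρ_w) = a (ρ_m − ρ_c).
d = a (ρ_m − ρ_c)/(ρ_c − ρ_w) = 12.6 km × 0.54/1.734 = 3.92 km.

3.92 km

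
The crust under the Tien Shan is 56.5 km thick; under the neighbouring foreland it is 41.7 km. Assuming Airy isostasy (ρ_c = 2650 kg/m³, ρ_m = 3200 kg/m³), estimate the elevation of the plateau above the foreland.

2.54 km

Excess crust Δ = 56.5 km − 41.7 km = 14.8 km, split between elevation h and root r with h + r = Δ.
Airy balance ρ_c h = (ρ_m − ρ_c) r gives r = h ρ_c/(ρ_m − ρ_c), so h (1 + ρ_c/(ρ_m − ρ_c)) = Δ, i.e. h = Δ (ρ_m − ρ_c)/ρ_m.
h = 14.8 km × 550/3200 = 2.54 km.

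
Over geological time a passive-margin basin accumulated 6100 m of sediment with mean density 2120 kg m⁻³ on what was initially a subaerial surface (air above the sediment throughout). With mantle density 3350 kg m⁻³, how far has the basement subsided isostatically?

Subaerial load: s = t ρ_sed / ρ_m = 6100 m × 2120/3350 = 3860 m.

3860 m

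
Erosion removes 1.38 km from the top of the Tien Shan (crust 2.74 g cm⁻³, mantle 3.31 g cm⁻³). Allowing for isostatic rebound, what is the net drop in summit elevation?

0.238 km

Rebound u = e ρ_c/ρ_m = 1.38 km × 2.74/3.31 = 1.142 km.
Net surface drop = e − u = 1.38 km − 1.142 km = e (ρ_m − ρ_c)/ρ_m = 0.238 km.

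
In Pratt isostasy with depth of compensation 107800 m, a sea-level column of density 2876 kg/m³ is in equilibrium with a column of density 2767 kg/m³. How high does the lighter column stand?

ρ_ref D = ρ (D + h) → h = D (ρ_ref − ρ)/ρ.
h = 107800 m × (2876 − 2767)/2767 = 4250 m.

4250 m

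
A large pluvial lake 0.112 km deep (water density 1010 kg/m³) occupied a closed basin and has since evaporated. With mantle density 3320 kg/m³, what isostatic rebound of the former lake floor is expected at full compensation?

u = d ρ_w/ρ_m = 0.112 km × 1010/3320 = 0.0341 km.

0.0341 km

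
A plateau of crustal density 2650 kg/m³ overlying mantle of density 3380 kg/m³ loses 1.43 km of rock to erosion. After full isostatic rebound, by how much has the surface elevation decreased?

0.309 km

Rebound u = e ρ_c/ρ_m = 1.43 km × 2650/3380 = 1.121 km.
Net surface drop = e − u = 1.43 km − 1.121 km = e (ρ_m − ρ_c)/ρ_m = 0.309 km.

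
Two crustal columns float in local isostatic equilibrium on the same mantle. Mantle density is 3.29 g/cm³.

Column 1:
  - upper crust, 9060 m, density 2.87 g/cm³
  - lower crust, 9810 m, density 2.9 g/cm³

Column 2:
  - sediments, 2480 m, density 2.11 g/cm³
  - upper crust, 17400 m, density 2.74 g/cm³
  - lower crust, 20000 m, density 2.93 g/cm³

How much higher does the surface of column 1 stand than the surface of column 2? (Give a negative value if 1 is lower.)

−3670 m

For any compensation level in the mantle, the mantle terms cancel and isostasy reduces to e = (Σt_1 − Σt_2) − (Σ(ρt)_1 − Σ(ρt)_2) / ρ_m.
Σt_1 = 18870 m; Σt_2 = 39880 m; Σ(ρt)_1 = 54451.2; Σ(ρt)_2 = 111508.8 (in m·g/cm³).
e = (18870 − 39880) − (54451.2 − 111508.8) / 3.29 = −3670 m.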